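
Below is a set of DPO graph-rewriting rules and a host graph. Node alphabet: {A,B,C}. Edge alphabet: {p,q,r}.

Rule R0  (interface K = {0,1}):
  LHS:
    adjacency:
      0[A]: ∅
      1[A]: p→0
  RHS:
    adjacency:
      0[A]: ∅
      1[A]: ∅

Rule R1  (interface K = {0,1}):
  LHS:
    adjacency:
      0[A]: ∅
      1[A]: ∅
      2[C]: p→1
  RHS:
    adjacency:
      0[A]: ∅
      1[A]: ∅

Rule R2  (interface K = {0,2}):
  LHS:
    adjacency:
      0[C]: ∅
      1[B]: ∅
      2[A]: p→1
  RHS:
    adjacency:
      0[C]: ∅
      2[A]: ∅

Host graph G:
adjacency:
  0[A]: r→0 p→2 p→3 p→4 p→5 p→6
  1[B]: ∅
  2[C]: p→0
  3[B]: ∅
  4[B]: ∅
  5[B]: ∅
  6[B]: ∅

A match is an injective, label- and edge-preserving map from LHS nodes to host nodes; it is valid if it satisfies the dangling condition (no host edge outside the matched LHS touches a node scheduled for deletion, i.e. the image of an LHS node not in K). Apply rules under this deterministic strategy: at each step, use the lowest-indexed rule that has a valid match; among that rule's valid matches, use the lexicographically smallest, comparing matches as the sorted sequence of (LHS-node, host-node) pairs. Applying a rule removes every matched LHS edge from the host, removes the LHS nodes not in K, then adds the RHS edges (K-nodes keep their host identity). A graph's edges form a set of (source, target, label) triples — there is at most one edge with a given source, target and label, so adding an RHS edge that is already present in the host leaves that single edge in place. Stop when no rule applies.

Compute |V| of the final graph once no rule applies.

Answer: 3

Derivation:
initial: |V|=7 |E|=7  E = 0-r->0 0-p->2 0-p->3 0-p->4 0-p->5 0-p->6 2-p->0
step 1: apply R2 at {0↦2, 1↦3, 2↦0}  → |V|=6 |E|=6  E = 0-r->0 0-p->2 0-p->4 0-p->5 0-p->6 2-p->0
step 2: apply R2 at {0↦2, 1↦4, 2↦0}  → |V|=5 |E|=5  E = 0-r->0 0-p->2 0-p->5 0-p->6 2-p->0
step 3: apply R2 at {0↦2, 1↦5, 2↦0}  → |V|=4 |E|=4  E = 0-r->0 0-p->2 0-p->6 2-p->0
step 4: apply R2 at {0↦2, 1↦6, 2↦0}  → |V|=3 |E|=3  E = 0-r->0 0-p->2 2-p->0
halt: no rule applies after step 4
NF nodes: {0:A, 1:B, 2:C}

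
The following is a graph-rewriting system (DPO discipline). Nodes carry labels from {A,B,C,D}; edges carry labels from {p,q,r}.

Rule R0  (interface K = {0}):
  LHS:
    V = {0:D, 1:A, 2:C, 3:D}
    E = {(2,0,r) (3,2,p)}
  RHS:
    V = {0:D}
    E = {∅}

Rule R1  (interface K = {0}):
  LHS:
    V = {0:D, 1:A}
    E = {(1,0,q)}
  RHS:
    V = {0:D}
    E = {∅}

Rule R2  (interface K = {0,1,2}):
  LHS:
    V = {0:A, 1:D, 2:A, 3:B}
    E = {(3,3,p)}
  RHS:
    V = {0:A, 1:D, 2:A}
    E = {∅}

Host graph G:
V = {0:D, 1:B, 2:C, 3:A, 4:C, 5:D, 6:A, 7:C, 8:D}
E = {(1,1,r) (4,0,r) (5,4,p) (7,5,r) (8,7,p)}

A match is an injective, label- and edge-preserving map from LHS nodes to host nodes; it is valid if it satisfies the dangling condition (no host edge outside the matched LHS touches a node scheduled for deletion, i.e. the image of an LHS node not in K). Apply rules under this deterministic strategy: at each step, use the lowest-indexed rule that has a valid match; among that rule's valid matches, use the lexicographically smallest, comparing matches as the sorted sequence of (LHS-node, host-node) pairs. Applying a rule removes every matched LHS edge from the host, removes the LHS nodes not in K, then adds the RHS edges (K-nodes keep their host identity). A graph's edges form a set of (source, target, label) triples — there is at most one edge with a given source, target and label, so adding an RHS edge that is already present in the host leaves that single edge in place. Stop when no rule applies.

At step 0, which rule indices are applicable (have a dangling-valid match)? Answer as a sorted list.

R0: 2 valid matches — {0↦5, 1↦3, 2↦7, 3↦8}, {0↦5, 1↦6, 2↦7, 3↦8}
R1: no valid match — LHS pattern not found
R2: no valid match — LHS pattern not found

Answer: [R0]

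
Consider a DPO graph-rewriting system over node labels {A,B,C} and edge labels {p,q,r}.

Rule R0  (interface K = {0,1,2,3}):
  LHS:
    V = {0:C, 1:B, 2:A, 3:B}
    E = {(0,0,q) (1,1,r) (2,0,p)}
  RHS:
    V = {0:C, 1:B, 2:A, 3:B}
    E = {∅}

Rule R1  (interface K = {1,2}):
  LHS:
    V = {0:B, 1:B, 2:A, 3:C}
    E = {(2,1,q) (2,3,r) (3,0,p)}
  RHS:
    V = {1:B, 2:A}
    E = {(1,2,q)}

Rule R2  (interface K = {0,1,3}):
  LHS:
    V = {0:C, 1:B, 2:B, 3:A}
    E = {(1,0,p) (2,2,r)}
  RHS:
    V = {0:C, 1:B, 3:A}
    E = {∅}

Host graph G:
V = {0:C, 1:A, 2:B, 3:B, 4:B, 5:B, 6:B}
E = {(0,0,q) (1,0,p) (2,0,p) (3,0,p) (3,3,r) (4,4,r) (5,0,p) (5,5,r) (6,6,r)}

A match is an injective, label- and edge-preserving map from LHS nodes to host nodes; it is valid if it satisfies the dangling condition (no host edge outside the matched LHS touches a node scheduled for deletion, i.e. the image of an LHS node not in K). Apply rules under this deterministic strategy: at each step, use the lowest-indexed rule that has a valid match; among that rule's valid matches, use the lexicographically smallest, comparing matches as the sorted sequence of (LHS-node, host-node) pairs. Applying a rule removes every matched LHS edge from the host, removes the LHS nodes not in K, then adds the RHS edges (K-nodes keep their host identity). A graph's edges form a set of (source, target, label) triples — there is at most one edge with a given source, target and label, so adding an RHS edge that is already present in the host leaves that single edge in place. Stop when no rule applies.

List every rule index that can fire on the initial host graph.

R0: 16 valid matches — {0↦0, 1↦3, 2↦1, 3↦2}, {0↦0, 1↦3, 2↦1, 3↦4}, {0↦0, 1↦3, 2↦1, 3↦5} (+13 more)
R1: no valid match — LHS pattern not found
R2: 6 valid matches — {0↦0, 1↦2, 2↦4, 3↦1}, {0↦0, 1↦2, 2↦6, 3↦1}, {0↦0, 1↦3, 2↦4, 3↦1} (+3 more)

Answer: [R0,R2]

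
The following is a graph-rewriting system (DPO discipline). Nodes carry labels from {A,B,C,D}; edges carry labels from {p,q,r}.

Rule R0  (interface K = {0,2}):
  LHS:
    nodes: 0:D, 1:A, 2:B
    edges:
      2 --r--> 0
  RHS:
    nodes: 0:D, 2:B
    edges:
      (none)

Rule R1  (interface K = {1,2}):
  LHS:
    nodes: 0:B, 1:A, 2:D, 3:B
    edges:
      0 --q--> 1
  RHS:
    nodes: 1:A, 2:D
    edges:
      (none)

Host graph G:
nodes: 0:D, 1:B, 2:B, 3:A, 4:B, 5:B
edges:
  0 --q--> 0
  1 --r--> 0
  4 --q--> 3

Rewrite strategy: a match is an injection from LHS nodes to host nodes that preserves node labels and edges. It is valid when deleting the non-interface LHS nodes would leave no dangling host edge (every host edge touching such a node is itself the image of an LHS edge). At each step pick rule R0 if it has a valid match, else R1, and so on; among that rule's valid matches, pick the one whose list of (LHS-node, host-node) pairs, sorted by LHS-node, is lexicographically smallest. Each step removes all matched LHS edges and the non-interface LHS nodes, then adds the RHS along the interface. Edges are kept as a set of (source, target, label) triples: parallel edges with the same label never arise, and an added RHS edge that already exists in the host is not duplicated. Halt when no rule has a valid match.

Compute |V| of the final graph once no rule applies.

initial: |V|=6 |E|=3  E = 0-q->0 1-r->0 4-q->3
step 1: apply R1 at {0↦4, 1↦3, 2↦0, 3↦2}  → |V|=4 |E|=2  E = 0-q->0 1-r->0
step 2: apply R0 at {0↦0, 1↦3, 2↦1}  → |V|=3 |E|=1  E = 0-q->0
halt: no rule applies after step 2
NF nodes: {0:D, 1:B, 5:B}

Answer: 3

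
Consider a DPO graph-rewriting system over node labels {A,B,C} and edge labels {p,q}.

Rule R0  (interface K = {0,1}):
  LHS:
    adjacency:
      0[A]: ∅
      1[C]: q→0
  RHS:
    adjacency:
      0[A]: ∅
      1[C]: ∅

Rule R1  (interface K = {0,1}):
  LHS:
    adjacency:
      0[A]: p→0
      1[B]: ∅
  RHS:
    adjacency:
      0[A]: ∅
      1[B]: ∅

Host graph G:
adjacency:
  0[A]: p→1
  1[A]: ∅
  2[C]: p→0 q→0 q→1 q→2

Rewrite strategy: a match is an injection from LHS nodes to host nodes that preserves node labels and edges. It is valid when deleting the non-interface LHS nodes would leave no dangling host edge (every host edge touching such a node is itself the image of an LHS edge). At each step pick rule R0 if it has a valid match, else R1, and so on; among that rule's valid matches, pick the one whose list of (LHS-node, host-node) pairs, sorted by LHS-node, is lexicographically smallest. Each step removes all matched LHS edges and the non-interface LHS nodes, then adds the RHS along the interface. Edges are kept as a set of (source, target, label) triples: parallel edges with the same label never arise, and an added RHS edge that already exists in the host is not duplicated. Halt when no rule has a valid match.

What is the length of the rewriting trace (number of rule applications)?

[0] host  ⇒  3 nodes, 5 edges  {0-p->1 2-p->0 2-q->0 2-q->1 2-q->2}
[1] R0 @ {0↦0, 1↦2}  ⇒  3 nodes, 4 edges  {0-p->1 2-p->0 2-q->1 2-q->2}
[2] R0 @ {0↦1, 1↦2}  ⇒  3 nodes, 3 edges  {0-p->1 2-p->0 2-q->2}
final graph: no rule applies after step 2

Answer: 2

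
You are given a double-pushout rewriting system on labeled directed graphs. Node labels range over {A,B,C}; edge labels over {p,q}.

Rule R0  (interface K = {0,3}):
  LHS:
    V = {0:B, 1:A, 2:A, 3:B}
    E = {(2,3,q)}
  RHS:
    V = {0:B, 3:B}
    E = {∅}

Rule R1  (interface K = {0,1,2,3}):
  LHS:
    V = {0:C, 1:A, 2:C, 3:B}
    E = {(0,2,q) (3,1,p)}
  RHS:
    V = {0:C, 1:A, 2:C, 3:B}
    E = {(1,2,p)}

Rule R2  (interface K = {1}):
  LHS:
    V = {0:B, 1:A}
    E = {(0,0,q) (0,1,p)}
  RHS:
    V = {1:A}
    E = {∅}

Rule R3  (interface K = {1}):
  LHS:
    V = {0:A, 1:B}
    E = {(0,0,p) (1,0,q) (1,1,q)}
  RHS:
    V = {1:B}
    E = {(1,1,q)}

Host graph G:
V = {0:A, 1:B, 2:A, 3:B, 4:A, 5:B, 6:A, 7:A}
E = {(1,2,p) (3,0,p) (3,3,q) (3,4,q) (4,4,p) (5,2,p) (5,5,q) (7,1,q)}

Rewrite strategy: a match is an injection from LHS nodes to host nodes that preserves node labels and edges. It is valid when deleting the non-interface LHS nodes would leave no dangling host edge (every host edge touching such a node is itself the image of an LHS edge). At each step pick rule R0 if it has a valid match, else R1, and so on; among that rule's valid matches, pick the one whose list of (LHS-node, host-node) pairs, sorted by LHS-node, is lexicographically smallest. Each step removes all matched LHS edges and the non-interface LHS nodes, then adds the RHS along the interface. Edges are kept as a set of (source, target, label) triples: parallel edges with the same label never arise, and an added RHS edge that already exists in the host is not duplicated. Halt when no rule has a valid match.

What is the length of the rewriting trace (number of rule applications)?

Answer: 4

Steps:
start.  V:8 E:8  edges: 1-p->2 3-p->0 3-q->3 3-q->4 4-p->4 5-p->2 5-q->5 7-q->1
1. fire R0 via {0↦3, 1↦6, 2↦7, 3↦1}  →  V:6 E:7  edges: 1-p->2 3-p->0 3-q->3 3-q->4 4-p->4 5-p->2 5-q->5
2. fire R2 via {0↦5, 1↦2}  →  V:5 E:5  edges: 1-p->2 3-p->0 3-q->3 3-q->4 4-p->4
3. fire R3 via {0↦4, 1↦3}  →  V:4 E:3  edges: 1-p->2 3-p->0 3-q->3
4. fire R2 via {0↦3, 1↦0}  →  V:3 E:1  edges: 1-p->2
normal form: no rule applies after step 4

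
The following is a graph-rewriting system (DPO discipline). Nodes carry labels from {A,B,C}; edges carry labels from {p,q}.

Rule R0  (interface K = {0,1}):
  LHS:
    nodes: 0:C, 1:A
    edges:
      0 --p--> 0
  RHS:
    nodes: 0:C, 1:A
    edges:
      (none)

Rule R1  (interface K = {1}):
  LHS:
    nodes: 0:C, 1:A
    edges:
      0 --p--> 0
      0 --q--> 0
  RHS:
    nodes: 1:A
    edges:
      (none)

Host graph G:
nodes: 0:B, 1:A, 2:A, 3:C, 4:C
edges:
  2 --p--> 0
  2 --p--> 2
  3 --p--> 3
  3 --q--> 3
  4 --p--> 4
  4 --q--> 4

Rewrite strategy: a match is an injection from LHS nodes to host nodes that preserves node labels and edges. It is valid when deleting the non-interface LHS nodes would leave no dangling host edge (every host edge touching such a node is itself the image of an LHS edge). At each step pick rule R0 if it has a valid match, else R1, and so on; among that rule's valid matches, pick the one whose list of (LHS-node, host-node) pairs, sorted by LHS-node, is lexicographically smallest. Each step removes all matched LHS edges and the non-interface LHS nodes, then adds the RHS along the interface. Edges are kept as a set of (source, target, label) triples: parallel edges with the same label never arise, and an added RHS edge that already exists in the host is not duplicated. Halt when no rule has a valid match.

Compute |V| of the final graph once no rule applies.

start.  V:5 E:6  edges: 2-p->0 2-p->2 3-p->3 3-q->3 4-p->4 4-q->4
1. fire R0 via {0↦3, 1↦1}  →  V:5 E:5  edges: 2-p->0 2-p->2 3-q->3 4-p->4 4-q->4
2. fire R0 via {0↦4, 1↦1}  →  V:5 E:4  edges: 2-p->0 2-p->2 3-q->3 4-q->4
halt: no rule applies after step 2
NF nodes: {0:B, 1:A, 2:A, 3:C, 4:C}

Answer: 5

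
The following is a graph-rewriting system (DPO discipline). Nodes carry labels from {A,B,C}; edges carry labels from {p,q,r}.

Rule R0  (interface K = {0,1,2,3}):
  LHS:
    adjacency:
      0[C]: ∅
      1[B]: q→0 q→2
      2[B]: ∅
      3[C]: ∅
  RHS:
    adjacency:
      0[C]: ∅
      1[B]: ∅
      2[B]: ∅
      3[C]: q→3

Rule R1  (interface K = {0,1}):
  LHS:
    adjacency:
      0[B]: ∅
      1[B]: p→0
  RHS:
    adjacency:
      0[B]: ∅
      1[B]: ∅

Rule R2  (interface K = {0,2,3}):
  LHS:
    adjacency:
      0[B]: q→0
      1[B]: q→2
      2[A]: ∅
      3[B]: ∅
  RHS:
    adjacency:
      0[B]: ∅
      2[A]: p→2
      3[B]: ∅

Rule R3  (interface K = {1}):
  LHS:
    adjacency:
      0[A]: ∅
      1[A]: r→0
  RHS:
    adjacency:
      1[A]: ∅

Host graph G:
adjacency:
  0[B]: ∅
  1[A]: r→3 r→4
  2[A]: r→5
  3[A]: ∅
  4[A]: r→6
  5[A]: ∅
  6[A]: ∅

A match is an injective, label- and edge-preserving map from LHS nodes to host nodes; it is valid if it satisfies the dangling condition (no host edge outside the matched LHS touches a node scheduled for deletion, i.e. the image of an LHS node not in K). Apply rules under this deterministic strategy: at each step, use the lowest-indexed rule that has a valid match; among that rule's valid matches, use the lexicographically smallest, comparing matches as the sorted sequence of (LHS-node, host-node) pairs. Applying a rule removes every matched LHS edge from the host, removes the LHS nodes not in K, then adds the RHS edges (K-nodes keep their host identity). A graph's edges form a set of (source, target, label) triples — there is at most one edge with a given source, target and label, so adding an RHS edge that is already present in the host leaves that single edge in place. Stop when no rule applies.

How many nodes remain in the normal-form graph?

[0] host  ⇒  7 nodes, 4 edges  {1-r->3 1-r->4 2-r->5 4-r->6}
[1] R3 @ {0↦3, 1↦1}  ⇒  6 nodes, 3 edges  {1-r->4 2-r->5 4-r->6}
[2] R3 @ {0↦5, 1↦2}  ⇒  5 nodes, 2 edges  {1-r->4 4-r->6}
[3] R3 @ {0↦6, 1↦4}  ⇒  4 nodes, 1 edges  {1-r->4}
[4] R3 @ {0↦4, 1↦1}  ⇒  3 nodes, 0 edges  {∅}
final graph: no rule applies after step 4
NF nodes: {0:B, 1:A, 2:A}

Answer: 3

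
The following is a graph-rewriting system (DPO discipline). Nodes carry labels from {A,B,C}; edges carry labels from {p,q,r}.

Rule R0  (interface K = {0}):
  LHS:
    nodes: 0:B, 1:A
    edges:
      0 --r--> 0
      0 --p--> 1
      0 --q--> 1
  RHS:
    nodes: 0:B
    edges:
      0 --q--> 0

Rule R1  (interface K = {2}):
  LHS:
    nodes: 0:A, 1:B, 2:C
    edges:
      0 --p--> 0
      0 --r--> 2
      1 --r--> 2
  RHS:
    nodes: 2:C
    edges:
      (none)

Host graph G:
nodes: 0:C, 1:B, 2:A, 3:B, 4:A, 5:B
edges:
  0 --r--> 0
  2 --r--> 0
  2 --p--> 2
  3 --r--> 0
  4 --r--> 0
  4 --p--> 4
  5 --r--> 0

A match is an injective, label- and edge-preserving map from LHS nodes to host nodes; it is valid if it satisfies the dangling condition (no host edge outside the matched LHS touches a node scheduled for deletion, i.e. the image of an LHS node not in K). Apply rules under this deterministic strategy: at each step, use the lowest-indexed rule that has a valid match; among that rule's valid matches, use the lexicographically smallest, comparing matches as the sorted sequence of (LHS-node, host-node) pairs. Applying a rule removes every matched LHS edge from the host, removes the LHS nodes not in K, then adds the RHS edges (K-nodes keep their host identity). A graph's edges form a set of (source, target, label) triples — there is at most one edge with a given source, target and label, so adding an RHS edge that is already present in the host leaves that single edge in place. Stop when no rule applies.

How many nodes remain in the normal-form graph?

[0] host  ⇒  6 nodes, 7 edges  {0-r->0 2-r->0 2-p->2 3-r->0 4-r->0 4-p->4 5-r->0}
[1] R1 @ {0↦2, 1↦3, 2↦0}  ⇒  4 nodes, 4 edges  {0-r->0 4-r->0 4-p->4 5-r->0}
[2] R1 @ {0↦4, 1↦5, 2↦0}  ⇒  2 nodes, 1 edges  {0-r->0}
normal form: no rule applies after step 2
NF nodes: {0:C, 1:B}

Answer: 2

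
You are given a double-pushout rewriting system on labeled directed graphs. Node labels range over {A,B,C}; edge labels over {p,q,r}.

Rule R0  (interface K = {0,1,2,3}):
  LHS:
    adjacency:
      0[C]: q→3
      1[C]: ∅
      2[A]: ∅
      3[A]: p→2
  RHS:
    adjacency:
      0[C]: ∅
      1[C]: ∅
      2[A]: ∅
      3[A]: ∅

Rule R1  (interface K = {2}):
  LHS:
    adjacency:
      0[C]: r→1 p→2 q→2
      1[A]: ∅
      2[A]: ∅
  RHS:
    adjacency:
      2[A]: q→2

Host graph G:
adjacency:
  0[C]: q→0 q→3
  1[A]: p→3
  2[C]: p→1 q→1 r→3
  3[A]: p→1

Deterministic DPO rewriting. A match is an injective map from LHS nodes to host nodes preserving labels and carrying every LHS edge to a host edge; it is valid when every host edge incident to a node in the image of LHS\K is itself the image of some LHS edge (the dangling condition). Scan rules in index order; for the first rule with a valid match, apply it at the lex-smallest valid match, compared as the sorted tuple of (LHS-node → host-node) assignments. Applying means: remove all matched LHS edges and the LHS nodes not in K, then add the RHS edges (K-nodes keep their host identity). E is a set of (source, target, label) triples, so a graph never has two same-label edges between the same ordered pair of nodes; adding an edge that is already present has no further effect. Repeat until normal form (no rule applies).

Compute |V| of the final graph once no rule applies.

Answer: 4

Rewrite trace:
start.  V:4 E:7  edges: 0-q->0 0-q->3 1-p->3 2-p->1 2-q->1 2-r->3 3-p->1
1. fire R0 via {0↦0, 1↦2, 2↦1, 3↦3}  →  V:4 E:5  edges: 0-q->0 1-p->3 2-p->1 2-q->1 2-r->3
2. fire R0 via {0↦2, 1↦0, 2↦3, 3↦1}  →  V:4 E:3  edges: 0-q->0 2-p->1 2-r->3
halt: no rule applies after step 2
NF nodes: {0:C, 1:A, 2:C, 3:A}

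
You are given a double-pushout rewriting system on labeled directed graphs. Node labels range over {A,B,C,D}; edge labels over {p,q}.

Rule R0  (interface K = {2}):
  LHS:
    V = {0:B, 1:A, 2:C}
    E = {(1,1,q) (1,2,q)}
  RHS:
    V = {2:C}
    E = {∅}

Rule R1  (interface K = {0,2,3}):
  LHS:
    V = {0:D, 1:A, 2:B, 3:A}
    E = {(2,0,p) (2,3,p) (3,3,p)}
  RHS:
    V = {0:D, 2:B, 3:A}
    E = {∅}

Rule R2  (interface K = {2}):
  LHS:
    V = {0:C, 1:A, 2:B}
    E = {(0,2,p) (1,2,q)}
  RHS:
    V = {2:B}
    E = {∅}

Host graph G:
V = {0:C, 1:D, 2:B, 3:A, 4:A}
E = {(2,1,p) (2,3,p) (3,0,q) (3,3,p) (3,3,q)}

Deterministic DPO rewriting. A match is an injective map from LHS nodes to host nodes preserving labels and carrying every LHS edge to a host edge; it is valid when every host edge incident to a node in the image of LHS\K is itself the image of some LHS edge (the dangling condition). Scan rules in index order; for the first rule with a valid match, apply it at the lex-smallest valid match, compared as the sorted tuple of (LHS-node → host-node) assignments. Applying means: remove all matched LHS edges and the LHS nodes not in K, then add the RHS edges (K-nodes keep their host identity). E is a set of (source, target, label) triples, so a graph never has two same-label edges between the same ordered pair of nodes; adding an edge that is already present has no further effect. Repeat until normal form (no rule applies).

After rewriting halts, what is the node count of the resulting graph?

[0] host  ⇒  5 nodes, 5 edges  {2-p->1 2-p->3 3-q->0 3-p->3 3-q->3}
[1] R1 @ {0↦1, 1↦4, 2↦2, 3↦3}  ⇒  4 nodes, 2 edges  {3-q->0 3-q->3}
[2] R0 @ {0↦2, 1↦3, 2↦0}  ⇒  2 nodes, 0 edges  {∅}
final graph: no rule applies after step 2
NF nodes: {0:C, 1:D}

Answer: 2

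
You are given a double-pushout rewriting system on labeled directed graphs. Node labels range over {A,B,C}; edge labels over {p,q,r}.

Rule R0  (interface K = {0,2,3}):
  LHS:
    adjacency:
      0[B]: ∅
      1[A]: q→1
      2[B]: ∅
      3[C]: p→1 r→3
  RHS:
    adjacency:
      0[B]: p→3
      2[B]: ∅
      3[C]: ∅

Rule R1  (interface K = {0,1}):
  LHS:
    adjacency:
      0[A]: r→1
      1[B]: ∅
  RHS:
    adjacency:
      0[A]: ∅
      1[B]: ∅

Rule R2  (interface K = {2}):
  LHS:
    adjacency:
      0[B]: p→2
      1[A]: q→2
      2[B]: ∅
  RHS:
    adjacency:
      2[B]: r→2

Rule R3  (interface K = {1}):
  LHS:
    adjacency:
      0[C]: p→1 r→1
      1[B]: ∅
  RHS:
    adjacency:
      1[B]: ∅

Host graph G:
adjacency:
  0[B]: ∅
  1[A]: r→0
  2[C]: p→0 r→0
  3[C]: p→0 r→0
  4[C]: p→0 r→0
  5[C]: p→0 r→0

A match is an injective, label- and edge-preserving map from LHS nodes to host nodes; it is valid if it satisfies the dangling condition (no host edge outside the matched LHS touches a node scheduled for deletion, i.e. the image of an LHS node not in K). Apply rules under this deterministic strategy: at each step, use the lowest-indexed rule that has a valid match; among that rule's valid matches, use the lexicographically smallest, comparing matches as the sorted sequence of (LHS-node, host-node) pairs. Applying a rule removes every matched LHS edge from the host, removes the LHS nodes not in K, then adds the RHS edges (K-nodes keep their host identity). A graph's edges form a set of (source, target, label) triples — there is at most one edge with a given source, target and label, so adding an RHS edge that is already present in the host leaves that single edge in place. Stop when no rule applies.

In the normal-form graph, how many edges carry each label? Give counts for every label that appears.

Answer: (no edges)

Rewrite trace:
initial: |V|=6 |E|=9  E = 1-r->0 2-p->0 2-r->0 3-p->0 3-r->0 4-p->0 4-r->0 5-p->0 5-r->0
step 1: apply R1 at {0↦1, 1↦0}  → |V|=6 |E|=8  E = 2-p->0 2-r->0 3-p->0 3-r->0 4-p->0 4-r->0 5-p->0 5-r->0
step 2: apply R3 at {0↦2, 1↦0}  → |V|=5 |E|=6  E = 3-p->0 3-r->0 4-p->0 4-r->0 5-p->0 5-r->0
step 3: apply R3 at {0↦3, 1↦0}  → |V|=4 |E|=4  E = 4-p->0 4-r->0 5-p->0 5-r->0
step 4: apply R3 at {0↦4, 1↦0}  → |V|=3 |E|=2  E = 5-p->0 5-r->0
step 5: apply R3 at {0↦5, 1↦0}  → |V|=2 |E|=0  E = ∅
halt: no rule applies after step 5
NF edges: []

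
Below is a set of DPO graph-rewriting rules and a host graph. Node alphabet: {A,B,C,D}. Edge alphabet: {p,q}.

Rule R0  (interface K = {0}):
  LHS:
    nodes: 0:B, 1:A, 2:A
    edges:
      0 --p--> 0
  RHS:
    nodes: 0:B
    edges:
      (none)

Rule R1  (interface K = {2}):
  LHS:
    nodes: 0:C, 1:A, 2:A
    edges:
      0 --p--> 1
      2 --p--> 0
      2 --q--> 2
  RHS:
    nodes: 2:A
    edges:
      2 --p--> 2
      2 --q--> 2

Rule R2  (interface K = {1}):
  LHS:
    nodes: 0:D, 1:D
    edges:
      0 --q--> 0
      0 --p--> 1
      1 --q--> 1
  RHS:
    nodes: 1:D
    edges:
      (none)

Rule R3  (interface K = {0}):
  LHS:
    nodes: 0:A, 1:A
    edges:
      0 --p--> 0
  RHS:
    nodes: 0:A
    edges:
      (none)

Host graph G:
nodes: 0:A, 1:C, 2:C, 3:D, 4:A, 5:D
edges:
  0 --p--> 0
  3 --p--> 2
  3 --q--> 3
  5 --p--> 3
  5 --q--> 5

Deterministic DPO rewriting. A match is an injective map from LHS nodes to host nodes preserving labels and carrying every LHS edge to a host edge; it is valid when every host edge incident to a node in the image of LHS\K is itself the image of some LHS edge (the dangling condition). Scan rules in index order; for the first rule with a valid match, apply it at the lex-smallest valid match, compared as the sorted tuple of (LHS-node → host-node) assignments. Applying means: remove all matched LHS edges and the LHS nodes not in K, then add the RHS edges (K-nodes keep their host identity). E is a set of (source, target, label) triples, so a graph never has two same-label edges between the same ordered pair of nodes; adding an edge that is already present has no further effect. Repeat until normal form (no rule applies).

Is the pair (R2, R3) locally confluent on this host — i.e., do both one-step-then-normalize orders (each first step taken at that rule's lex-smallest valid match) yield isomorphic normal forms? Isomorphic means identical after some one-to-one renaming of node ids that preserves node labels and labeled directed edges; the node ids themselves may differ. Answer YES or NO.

Answer: YES

Rewrite trace:
branch R2-first: apply at {0↦5, 1↦3} → |E|=2, then 1 more step(s) → NF |V|=4 |E|=1 V={0:A, 1:C, 2:C, 3:D} E=3-p->2
branch R3-first: apply at {0↦0, 1↦4} → |E|=4, then 1 more step(s) → NF |V|=4 |E|=1 V={0:A, 1:C, 2:C, 3:D} E=3-p->2
graphs isomorphic (equal up to label-preserving node renaming)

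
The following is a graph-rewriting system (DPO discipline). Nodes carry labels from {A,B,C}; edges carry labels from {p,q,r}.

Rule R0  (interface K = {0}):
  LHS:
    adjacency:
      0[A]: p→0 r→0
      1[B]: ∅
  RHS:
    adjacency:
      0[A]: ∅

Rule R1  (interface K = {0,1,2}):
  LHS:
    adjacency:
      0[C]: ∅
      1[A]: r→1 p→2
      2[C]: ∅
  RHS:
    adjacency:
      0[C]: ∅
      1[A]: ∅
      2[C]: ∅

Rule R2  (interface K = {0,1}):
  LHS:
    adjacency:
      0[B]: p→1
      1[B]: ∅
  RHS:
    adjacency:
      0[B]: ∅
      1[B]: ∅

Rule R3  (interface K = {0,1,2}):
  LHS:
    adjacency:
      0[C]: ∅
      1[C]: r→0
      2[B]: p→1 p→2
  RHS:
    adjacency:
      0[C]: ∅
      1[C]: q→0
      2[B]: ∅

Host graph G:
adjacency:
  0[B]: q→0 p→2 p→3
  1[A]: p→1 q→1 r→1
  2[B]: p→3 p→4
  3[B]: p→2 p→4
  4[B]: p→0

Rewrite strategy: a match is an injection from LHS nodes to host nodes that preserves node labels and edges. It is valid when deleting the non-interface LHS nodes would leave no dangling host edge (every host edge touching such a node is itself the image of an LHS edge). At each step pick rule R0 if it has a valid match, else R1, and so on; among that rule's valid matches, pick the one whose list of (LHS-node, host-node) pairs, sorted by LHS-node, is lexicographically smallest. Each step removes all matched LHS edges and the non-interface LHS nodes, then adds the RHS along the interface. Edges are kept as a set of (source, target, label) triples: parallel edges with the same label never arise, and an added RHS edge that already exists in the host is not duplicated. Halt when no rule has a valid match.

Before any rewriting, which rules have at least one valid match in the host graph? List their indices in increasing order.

R0: no valid match — 4 raw matches, all fail dangling condition
R1: no valid match — LHS pattern not found
R2: 7 valid matches — {0↦0, 1↦2}, {0↦0, 1↦3}, {0↦2, 1↦3} (+4 more)
R3: no valid match — LHS pattern not found

Answer: [R2]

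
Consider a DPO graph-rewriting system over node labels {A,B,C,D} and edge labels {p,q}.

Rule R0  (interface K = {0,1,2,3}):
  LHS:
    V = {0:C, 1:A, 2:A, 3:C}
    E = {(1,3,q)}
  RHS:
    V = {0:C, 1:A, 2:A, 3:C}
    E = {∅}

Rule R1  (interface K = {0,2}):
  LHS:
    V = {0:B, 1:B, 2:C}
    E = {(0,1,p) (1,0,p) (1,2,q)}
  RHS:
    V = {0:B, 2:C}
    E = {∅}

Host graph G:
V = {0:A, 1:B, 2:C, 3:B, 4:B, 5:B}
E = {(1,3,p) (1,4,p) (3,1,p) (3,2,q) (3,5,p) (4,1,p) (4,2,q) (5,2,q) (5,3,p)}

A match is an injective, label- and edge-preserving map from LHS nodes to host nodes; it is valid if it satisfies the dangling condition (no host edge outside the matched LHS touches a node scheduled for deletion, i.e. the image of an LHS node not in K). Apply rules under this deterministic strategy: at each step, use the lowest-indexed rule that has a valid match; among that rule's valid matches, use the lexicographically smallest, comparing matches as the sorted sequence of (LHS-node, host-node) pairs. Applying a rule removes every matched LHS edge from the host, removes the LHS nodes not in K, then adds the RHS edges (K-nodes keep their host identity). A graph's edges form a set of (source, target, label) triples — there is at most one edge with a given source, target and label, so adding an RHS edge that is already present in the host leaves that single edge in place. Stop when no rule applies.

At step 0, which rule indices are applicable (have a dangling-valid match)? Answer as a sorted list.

Answer: [R1]

Rewrite trace:
R0: no valid match — LHS pattern not found
R1: 2 valid matches — {0↦1, 1↦4, 2↦2}, {0↦3, 1↦5, 2↦2}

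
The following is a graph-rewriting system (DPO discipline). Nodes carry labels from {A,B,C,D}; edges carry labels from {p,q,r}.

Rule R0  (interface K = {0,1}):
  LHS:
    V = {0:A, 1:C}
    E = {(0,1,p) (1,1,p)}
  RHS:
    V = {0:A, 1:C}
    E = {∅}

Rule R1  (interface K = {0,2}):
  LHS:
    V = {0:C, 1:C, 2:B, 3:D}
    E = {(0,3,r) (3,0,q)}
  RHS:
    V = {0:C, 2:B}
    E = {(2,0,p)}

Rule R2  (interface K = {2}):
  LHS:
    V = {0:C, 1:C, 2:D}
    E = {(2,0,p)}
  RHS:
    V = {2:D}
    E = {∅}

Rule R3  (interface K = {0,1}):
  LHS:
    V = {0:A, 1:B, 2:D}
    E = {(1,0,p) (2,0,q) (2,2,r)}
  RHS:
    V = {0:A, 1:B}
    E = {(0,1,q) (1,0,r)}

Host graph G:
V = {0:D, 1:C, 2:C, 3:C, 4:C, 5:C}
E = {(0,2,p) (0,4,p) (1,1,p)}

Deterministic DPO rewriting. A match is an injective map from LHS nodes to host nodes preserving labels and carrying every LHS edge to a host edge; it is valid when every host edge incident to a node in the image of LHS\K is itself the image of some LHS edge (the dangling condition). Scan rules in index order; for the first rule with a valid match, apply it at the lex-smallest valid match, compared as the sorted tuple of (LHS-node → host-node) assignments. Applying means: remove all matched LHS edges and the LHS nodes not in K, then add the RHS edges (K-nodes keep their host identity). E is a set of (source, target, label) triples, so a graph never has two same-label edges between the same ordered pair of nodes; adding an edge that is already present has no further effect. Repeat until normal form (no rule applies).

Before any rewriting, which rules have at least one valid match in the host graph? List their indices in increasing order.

Answer: [R2]

Steps:
R0: no valid match — LHS pattern not found
R1: no valid match — LHS pattern not found
R2: 4 valid matches — {0↦2, 1↦3, 2↦0}, {0↦2, 1↦5, 2↦0}, {0↦4, 1↦3, 2↦0} (+1 more)
R3: no valid match — LHS pattern not found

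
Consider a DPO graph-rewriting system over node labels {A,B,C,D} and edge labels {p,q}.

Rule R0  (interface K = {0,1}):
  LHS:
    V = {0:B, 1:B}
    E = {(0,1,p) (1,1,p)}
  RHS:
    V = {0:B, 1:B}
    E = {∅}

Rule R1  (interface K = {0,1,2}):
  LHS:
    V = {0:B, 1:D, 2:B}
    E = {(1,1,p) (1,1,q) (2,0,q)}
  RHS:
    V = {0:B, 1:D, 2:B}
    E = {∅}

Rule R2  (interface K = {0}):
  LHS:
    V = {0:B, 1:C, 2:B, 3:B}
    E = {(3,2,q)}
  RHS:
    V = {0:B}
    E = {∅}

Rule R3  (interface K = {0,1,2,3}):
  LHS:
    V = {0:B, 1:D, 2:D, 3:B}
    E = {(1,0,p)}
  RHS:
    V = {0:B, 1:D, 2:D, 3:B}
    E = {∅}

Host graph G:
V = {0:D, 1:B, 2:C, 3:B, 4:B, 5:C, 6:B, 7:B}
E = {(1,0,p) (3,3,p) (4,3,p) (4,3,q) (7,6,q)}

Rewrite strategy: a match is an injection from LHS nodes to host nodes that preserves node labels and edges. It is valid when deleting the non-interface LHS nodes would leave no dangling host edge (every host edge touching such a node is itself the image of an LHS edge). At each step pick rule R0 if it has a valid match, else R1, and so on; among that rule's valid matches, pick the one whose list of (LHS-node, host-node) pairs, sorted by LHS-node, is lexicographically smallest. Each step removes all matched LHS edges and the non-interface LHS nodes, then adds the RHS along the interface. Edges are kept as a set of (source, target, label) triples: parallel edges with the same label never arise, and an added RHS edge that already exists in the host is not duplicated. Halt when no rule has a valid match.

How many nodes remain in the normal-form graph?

Answer: 2

Rewrite trace:
initial: |V|=8 |E|=5  E = 1-p->0 3-p->3 4-p->3 4-q->3 7-q->6
step 1: apply R0 at {0↦4, 1↦3}  → |V|=8 |E|=3  E = 1-p->0 4-q->3 7-q->6
step 2: apply R2 at {0↦1, 1↦2, 2↦3, 3↦4}  → |V|=5 |E|=2  E = 1-p->0 7-q->6
step 3: apply R2 at {0↦1, 1↦5, 2↦6, 3↦7}  → |V|=2 |E|=1  E = 1-p->0
normal form: no rule applies after step 3
NF nodes: {0:D, 1:B}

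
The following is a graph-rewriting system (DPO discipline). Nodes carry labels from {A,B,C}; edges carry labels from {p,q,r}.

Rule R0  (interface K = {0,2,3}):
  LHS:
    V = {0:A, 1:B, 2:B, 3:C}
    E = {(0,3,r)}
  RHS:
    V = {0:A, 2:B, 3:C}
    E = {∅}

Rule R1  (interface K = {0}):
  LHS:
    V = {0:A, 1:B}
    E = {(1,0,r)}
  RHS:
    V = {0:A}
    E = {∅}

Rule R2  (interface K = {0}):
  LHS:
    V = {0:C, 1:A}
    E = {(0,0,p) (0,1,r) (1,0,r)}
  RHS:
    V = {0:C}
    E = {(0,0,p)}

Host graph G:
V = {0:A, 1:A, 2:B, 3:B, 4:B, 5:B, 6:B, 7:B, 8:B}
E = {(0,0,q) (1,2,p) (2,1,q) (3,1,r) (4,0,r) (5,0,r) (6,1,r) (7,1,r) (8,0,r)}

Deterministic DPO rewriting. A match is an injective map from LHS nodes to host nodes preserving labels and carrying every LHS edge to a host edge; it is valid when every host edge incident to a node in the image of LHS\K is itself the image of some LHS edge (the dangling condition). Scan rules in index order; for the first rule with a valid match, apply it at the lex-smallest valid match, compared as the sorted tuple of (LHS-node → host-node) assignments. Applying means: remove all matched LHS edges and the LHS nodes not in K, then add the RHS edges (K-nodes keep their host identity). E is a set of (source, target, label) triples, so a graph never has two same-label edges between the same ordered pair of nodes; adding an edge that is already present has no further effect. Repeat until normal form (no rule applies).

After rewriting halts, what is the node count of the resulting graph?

Answer: 3

Rewrite trace:
start.  V:9 E:9  edges: 0-q->0 1-p->2 2-q->1 3-r->1 4-r->0 5-r->0 6-r->1 7-r->1 8-r->0
1. fire R1 via {0↦0, 1↦4}  →  V:8 E:8  edges: 0-q->0 1-p->2 2-q->1 3-r->1 5-r->0 6-r->1 7-r->1 8-r->0
2. fire R1 via {0↦0, 1↦5}  →  V:7 E:7  edges: 0-q->0 1-p->2 2-q->1 3-r->1 6-r->1 7-r->1 8-r->0
3. fire R1 via {0↦0, 1↦8}  →  V:6 E:6  edges: 0-q->0 1-p->2 2-q->1 3-r->1 6-r->1 7-r->1
4. fire R1 via {0↦1, 1↦3}  →  V:5 E:5  edges: 0-q->0 1-p->2 2-q->1 6-r->1 7-r->1
5. fire R1 via {0↦1, 1↦6}  →  V:4 E:4  edges: 0-q->0 1-p->2 2-q->1 7-r->1
6. fire R1 via {0↦1, 1↦7}  →  V:3 E:3  edges: 0-q->0 1-p->2 2-q->1
normal form: no rule applies after step 6
NF nodes: {0:A, 1:A, 2:B}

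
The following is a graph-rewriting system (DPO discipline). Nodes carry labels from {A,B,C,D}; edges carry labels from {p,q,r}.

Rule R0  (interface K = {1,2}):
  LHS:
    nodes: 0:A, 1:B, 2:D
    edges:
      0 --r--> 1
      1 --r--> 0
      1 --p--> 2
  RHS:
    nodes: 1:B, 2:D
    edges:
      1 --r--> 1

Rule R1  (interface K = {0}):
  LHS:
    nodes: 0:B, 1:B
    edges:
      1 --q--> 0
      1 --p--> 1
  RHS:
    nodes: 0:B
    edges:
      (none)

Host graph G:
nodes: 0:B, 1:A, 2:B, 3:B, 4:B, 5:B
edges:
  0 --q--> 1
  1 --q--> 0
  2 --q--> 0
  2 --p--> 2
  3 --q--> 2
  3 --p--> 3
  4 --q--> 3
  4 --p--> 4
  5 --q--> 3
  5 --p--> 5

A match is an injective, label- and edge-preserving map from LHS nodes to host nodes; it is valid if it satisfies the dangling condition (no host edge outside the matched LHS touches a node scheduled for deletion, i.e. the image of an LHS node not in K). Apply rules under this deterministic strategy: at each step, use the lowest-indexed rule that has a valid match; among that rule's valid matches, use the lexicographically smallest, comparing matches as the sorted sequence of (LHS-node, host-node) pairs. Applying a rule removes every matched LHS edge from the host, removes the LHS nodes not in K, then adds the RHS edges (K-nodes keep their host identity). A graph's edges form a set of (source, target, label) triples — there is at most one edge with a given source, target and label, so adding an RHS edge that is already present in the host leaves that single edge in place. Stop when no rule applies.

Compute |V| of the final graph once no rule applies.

[0] host  ⇒  6 nodes, 10 edges  {0-q->1 1-q->0 2-q->0 2-p->2 3-q->2 3-p->3 4-q->3 4-p->4 5-q->3 5-p->5}
[1] R1 @ {0↦3, 1↦4}  ⇒  5 nodes, 8 edges  {0-q->1 1-q->0 2-q->0 2-p->2 3-q->2 3-p->3 5-q->3 5-p->5}
[2] R1 @ {0↦3, 1↦5}  ⇒  4 nodes, 6 edges  {0-q->1 1-q->0 2-q->0 2-p->2 3-q->2 3-p->3}
[3] R1 @ {0↦2, 1↦3}  ⇒  3 nodes, 4 edges  {0-q->1 1-q->0 2-q->0 2-p->2}
[4] R1 @ {0↦0, 1↦2}  ⇒  2 nodes, 2 edges  {0-q->1 1-q->0}
final graph: no rule applies after step 4
NF nodes: {0:B, 1:A}

Answer: 2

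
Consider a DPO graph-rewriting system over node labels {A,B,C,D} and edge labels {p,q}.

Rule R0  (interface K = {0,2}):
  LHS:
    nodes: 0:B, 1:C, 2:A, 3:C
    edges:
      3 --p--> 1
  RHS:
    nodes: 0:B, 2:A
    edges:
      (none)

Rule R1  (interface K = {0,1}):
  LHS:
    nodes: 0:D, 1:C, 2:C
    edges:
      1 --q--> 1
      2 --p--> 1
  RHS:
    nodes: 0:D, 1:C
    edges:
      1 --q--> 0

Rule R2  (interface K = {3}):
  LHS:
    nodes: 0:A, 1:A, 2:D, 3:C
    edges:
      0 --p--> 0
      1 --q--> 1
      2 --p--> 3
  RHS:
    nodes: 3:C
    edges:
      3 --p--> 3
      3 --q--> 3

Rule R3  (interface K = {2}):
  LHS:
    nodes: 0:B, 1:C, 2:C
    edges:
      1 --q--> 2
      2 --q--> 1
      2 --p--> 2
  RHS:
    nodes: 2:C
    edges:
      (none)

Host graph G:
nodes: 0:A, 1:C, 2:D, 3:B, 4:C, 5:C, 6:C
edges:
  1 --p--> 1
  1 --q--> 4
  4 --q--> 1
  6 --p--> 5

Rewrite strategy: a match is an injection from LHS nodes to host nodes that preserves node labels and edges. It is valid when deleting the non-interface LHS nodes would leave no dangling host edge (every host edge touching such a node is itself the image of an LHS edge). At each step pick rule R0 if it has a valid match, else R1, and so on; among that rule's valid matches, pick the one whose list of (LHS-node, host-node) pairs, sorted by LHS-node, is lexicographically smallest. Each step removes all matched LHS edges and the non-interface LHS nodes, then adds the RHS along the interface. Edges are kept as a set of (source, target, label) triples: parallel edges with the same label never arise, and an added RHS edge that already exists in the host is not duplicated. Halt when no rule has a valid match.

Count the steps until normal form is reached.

start.  V:7 E:4  edges: 1-p->1 1-q->4 4-q->1 6-p->5
1. fire R0 via {0↦3, 1↦5, 2↦0, 3↦6}  →  V:5 E:3  edges: 1-p->1 1-q->4 4-q->1
2. fire R3 via {0↦3, 1↦4, 2↦1}  →  V:3 E:0  edges: ∅
normal form: no rule applies after step 2

Answer: 2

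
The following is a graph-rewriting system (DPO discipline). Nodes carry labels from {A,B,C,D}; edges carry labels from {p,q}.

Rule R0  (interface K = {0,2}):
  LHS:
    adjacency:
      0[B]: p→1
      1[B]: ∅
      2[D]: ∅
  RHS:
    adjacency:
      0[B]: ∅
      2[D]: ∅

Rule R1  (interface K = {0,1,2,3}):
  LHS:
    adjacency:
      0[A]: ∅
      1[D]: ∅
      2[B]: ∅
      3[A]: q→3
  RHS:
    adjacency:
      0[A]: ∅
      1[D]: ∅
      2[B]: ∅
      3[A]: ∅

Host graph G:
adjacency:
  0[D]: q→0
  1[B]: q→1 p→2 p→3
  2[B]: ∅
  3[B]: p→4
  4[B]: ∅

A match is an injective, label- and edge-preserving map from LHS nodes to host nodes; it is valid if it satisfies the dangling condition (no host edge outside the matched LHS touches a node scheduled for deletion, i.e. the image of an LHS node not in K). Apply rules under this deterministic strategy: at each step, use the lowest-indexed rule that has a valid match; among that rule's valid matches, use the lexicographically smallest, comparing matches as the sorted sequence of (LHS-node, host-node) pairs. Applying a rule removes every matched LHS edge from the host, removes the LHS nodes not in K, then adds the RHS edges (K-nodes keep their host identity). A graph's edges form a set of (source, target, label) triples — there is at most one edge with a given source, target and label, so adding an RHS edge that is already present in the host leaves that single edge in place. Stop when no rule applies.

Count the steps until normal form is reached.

Answer: 3

Derivation:
[0] host  ⇒  5 nodes, 5 edges  {0-q->0 1-q->1 1-p->2 1-p->3 3-p->4}
[1] R0 @ {0↦1, 1↦2, 2↦0}  ⇒  4 nodes, 4 edges  {0-q->0 1-q->1 1-p->3 3-p->4}
[2] R0 @ {0↦3, 1↦4, 2↦0}  ⇒  3 nodes, 3 edges  {0-q->0 1-q->1 1-p->3}
[3] R0 @ {0↦1, 1↦3, 2↦0}  ⇒  2 nodes, 2 edges  {0-q->0 1-q->1}
normal form: no rule applies after step 3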